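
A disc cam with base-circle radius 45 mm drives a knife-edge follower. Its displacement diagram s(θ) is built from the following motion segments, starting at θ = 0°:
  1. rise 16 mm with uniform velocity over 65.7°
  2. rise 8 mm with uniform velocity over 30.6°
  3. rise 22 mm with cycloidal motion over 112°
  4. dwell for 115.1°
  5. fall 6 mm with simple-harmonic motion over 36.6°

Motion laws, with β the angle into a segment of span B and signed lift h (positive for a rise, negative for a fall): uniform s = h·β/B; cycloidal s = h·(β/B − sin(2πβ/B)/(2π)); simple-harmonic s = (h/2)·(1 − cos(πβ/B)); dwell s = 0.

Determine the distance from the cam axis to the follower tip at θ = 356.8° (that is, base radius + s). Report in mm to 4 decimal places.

seg 1 [0°–65.7°] uniform, h=16: full span → s += 16 → s = 16.0000
seg 2 [65.7°–96.3°] uniform, h=8: full span → s += 8 → s = 24.0000
seg 3 [96.3°–208.3°] cycloidal, h=22: full span → s += 22 → s = 46.0000
seg 4 [208.3°–323.4°] dwell: s stays 46.0000
seg 5 [323.4°–360°] simple-harmonic, h=-6: θ=356.8° here. β=33.4, B=36.6. -6/2·(1 − cos(π·0.9126)) = -5.8875 → s = 40.1125
radial distance = base radius + s = 45 + 40.1125 = 85.1125

85.1125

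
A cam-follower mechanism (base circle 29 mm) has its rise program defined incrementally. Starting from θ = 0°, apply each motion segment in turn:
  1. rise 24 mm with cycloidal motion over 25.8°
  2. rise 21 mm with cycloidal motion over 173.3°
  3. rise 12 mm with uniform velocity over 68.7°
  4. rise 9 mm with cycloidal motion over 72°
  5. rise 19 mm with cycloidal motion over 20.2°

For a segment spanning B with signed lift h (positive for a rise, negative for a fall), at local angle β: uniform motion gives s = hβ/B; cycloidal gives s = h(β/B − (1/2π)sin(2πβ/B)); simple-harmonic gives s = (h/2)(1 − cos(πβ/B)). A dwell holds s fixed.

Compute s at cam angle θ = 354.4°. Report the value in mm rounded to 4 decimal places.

seg 1 [0°–25.8°] cycloidal, h=24: full span → s += 24 → s = 24.0000
seg 2 [25.8°–199.1°] cycloidal, h=21: full span → s += 21 → s = 45.0000
seg 3 [199.1°–267.8°] uniform, h=12: full span → s += 12 → s = 57.0000
seg 4 [267.8°–339.8°] cycloidal, h=9: full span → s += 9 → s = 66.0000
seg 5 [339.8°–360°] cycloidal, h=19: θ=354.4° here. β=14.6, B=20.2. 19·(0.7228 − sin(2π·0.7228)/(2π)) = 16.7125 → s = 82.7125

82.7125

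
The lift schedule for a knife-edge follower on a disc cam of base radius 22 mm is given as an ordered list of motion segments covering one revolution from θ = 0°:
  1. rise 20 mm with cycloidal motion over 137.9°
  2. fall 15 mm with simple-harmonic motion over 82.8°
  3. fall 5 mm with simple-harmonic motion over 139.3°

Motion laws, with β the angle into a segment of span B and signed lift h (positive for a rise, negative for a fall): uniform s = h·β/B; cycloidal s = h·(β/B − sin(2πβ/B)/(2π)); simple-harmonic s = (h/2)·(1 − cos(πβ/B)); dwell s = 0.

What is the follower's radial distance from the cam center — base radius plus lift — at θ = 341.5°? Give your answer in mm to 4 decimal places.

seg 1 [0°–137.9°] cycloidal, h=20: full span → s += 20 → s = 20.0000
seg 2 [137.9°–220.7°] simple-harmonic, h=-15: full span → s += -15 → s = 5.0000
seg 3 [220.7°–360°] simple-harmonic, h=-5: θ=341.5° here. β=120.8, B=139.3. -5/2·(1 − cos(π·0.8672)) = -4.7855 → s = 0.2145
radial distance = base radius + s = 22 + 0.2145 = 22.2145

22.2145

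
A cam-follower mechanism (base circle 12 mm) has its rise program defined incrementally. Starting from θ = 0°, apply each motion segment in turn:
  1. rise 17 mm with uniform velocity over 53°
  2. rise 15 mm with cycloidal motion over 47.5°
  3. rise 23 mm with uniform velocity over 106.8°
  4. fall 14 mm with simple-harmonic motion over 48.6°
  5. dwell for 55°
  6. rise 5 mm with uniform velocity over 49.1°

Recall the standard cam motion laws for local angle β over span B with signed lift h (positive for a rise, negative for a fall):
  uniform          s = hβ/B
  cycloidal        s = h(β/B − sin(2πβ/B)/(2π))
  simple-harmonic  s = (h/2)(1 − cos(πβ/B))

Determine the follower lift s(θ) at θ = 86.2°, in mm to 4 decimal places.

seg 1 [0°–53°] uniform, h=17: full span → s += 17 → s = 17.0000
seg 2 [53°–100.5°] cycloidal, h=15: θ=86.2° here. β=33.2, B=47.5. 15·(0.6989 − sin(2π·0.6989)/(2π)) = 12.7498 → s = 29.7498

29.7498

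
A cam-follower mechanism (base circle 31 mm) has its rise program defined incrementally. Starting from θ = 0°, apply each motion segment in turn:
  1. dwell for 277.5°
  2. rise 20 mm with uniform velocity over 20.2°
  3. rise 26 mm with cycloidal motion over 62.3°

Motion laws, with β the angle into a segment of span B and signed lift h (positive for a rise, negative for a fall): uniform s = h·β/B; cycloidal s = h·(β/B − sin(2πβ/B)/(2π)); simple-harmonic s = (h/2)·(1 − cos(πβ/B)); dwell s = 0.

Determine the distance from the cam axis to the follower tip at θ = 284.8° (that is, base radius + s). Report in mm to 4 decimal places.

seg 1 [0°–277.5°] dwell: s stays 0.0000
seg 2 [277.5°–297.7°] uniform, h=20: θ=284.8° here. β=7.3, B=20.2. 20·7.3/20.2 = 7.2277 → s = 7.2277
radial distance = base radius + s = 31 + 7.2277 = 38.2277

38.2277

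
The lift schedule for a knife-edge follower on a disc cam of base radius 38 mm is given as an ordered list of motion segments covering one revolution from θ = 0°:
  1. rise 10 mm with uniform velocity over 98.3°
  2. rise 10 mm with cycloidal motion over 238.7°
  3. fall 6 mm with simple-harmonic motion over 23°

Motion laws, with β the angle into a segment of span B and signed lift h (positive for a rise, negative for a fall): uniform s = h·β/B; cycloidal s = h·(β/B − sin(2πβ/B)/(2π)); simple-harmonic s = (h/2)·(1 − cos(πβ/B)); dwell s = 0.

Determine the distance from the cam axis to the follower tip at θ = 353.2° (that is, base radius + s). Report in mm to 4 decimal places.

seg 1 [0°–98.3°] uniform, h=10: full span → s += 10 → s = 10.0000
seg 2 [98.3°–337°] cycloidal, h=10: full span → s += 10 → s = 20.0000
seg 3 [337°–360°] simple-harmonic, h=-6: θ=353.2° here. β=16.2, B=23. -6/2·(1 − cos(π·0.7043)) = -4.7963 → s = 15.2037
radial distance = base radius + s = 38 + 15.2037 = 53.2037

53.2037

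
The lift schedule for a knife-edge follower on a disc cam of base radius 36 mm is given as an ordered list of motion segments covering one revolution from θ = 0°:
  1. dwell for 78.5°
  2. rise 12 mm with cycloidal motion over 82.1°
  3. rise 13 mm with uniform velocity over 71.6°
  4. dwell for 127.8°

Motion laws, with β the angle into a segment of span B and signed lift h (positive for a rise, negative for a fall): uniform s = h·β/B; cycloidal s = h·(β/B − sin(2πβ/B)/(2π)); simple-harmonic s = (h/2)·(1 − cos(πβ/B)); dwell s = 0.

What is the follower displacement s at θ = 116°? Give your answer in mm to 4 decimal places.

seg 1 [0°–78.5°] dwell: s stays 0.0000
seg 2 [78.5°–160.6°] cycloidal, h=12: θ=116° here. β=37.5, B=82.1. 12·(0.4568 − sin(2π·0.4568)/(2π)) = 4.9686 → s = 4.9686

4.9686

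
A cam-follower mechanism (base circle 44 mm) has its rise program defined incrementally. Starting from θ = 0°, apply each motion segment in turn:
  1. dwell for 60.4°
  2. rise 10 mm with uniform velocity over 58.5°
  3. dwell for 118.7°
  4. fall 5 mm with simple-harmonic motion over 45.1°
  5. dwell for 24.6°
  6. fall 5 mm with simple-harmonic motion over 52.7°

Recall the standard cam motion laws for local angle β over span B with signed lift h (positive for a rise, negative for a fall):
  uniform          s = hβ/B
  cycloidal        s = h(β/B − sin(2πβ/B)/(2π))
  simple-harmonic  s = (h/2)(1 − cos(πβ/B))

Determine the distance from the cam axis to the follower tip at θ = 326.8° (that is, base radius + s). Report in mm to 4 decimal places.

seg 1 [0°–60.4°] dwell: s stays 0.0000
seg 2 [60.4°–118.9°] uniform, h=10: full span → s += 10 → s = 10.0000
seg 3 [118.9°–237.6°] dwell: s stays 10.0000
seg 4 [237.6°–282.7°] simple-harmonic, h=-5: full span → s += -5 → s = 5.0000
seg 5 [282.7°–307.3°] dwell: s stays 5.0000
seg 6 [307.3°–360°] simple-harmonic, h=-5: θ=326.8° here. β=19.5, B=52.7. -5/2·(1 − cos(π·0.3700)) = -1.5073 → s = 3.4927
radial distance = base radius + s = 44 + 3.4927 = 47.4927

47.4927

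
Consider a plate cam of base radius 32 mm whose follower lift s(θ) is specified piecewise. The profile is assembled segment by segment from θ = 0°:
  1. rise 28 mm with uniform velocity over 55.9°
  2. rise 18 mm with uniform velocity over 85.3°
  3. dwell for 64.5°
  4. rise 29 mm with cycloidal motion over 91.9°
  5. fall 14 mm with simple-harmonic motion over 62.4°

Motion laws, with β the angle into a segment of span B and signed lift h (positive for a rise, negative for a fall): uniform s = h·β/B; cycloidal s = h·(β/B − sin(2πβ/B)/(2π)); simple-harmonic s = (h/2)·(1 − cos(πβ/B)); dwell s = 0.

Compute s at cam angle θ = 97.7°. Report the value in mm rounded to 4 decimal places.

seg 1 [0°–55.9°] uniform, h=28: full span → s += 28 → s = 28.0000
seg 2 [55.9°–141.2°] uniform, h=18: θ=97.7° here. β=41.8, B=85.3. 18·41.8/85.3 = 8.8206 → s = 36.8206

36.8206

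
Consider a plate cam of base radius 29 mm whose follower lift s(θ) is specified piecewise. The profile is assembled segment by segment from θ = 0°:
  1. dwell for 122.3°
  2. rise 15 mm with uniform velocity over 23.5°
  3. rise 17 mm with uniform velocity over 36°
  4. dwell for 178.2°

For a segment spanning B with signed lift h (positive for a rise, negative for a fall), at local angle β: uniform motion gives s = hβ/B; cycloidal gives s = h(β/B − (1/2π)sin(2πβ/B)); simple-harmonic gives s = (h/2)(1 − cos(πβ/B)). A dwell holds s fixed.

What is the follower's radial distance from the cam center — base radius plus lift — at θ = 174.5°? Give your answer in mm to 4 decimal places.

seg 1 [0°–122.3°] dwell: s stays 0.0000
seg 2 [122.3°–145.8°] uniform, h=15: full span → s += 15 → s = 15.0000
seg 3 [145.8°–181.8°] uniform, h=17: θ=174.5° here. β=28.7, B=36. 17·28.7/36 = 13.5528 → s = 28.5528
radial distance = base radius + s = 29 + 28.5528 = 57.5528

57.5528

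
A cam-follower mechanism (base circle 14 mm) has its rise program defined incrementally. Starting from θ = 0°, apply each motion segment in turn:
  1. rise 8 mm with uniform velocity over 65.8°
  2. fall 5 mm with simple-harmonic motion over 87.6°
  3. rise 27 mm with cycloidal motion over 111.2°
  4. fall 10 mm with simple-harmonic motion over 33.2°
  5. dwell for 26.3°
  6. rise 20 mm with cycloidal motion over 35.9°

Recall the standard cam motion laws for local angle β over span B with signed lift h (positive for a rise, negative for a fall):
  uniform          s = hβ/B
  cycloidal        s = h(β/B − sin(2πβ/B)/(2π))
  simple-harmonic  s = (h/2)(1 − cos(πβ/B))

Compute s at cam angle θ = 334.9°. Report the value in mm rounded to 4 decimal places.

seg 1 [0°–65.8°] uniform, h=8: full span → s += 8 → s = 8.0000
seg 2 [65.8°–153.4°] simple-harmonic, h=-5: full span → s += -5 → s = 3.0000
seg 3 [153.4°–264.6°] cycloidal, h=27: full span → s += 27 → s = 30.0000
seg 4 [264.6°–297.8°] simple-harmonic, h=-10: full span → s += -10 → s = 20.0000
seg 5 [297.8°–324.1°] dwell: s stays 20.0000
seg 6 [324.1°–360°] cycloidal, h=20: θ=334.9° here. β=10.8, B=35.9. 20·(0.3008 − sin(2π·0.3008)/(2π)) = 2.9946 → s = 22.9946

22.9946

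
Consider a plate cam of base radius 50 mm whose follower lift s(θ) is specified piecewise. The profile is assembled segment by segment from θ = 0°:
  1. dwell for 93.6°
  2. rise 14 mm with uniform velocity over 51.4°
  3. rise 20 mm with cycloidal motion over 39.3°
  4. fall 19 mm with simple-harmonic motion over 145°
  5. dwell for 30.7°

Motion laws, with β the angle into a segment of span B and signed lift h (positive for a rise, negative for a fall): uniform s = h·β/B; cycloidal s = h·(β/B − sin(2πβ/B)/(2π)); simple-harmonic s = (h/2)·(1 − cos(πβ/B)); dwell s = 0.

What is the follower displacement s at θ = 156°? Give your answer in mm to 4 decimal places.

seg 1 [0°–93.6°] dwell: s stays 0.0000
seg 2 [93.6°–145°] uniform, h=14: full span → s += 14 → s = 14.0000
seg 3 [145°–184.3°] cycloidal, h=20: θ=156° here. β=11, B=39.3. 20·(0.2799 − sin(2π·0.2799)/(2π)) = 2.4709 → s = 16.4709

16.4709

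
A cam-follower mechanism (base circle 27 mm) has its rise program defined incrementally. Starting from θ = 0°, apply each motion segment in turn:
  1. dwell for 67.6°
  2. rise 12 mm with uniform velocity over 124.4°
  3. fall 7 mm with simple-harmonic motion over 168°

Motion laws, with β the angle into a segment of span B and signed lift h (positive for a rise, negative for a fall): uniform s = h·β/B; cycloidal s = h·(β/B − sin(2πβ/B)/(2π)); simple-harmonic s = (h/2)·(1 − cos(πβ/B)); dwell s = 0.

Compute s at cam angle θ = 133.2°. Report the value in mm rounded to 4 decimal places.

seg 1 [0°–67.6°] dwell: s stays 0.0000
seg 2 [67.6°–192°] uniform, h=12: θ=133.2° here. β=65.6, B=124.4. 12·65.6/124.4 = 6.3280 → s = 6.3280

6.3280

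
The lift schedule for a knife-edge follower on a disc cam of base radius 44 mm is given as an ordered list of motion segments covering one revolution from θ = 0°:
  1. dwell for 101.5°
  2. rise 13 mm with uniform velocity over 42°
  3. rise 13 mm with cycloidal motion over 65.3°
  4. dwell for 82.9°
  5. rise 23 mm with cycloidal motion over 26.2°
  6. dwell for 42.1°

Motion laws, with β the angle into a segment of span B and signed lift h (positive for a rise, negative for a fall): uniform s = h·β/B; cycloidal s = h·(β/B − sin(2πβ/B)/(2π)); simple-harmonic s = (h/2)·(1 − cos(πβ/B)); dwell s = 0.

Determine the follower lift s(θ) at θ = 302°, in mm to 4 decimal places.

seg 1 [0°–101.5°] dwell: s stays 0.0000
seg 2 [101.5°–143.5°] uniform, h=13: full span → s += 13 → s = 13.0000
seg 3 [143.5°–208.8°] cycloidal, h=13: full span → s += 13 → s = 26.0000
seg 4 [208.8°–291.7°] dwell: s stays 26.0000
seg 5 [291.7°–317.9°] cycloidal, h=23: θ=302° here. β=10.3, B=26.2. 23·(0.3931 − sin(2π·0.3931)/(2π)) = 6.7646 → s = 32.7646

32.7646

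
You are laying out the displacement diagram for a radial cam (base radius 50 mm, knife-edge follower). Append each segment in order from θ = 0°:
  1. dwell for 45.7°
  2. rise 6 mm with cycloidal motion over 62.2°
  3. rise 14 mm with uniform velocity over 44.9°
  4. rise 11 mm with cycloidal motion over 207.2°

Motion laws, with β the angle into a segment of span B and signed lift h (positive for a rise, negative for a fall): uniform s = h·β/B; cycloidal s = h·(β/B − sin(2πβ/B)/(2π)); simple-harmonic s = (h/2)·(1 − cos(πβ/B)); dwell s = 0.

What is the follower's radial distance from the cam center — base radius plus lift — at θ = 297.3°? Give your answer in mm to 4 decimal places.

seg 1 [0°–45.7°] dwell: s stays 0.0000
seg 2 [45.7°–107.9°] cycloidal, h=6: full span → s += 6 → s = 6.0000
seg 3 [107.9°–152.8°] uniform, h=14: full span → s += 14 → s = 20.0000
seg 4 [152.8°–360°] cycloidal, h=11: θ=297.3° here. β=144.5, B=207.2. 11·(0.6974 − sin(2π·0.6974)/(2π)) = 9.3273 → s = 29.3273
radial distance = base radius + s = 50 + 29.3273 = 79.3273

79.3273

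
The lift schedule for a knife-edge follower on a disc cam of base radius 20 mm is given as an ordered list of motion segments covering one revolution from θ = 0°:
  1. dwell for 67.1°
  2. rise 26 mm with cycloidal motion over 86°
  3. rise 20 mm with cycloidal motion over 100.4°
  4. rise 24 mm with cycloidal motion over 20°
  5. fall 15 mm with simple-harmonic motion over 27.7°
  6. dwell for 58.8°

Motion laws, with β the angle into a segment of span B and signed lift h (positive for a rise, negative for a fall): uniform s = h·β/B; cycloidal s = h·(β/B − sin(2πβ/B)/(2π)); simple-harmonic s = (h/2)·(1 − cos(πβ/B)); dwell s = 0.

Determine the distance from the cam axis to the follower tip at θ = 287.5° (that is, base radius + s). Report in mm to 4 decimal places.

seg 1 [0°–67.1°] dwell: s stays 0.0000
seg 2 [67.1°–153.1°] cycloidal, h=26: full span → s += 26 → s = 26.0000
seg 3 [153.1°–253.5°] cycloidal, h=20: full span → s += 20 → s = 46.0000
seg 4 [253.5°–273.5°] cycloidal, h=24: full span → s += 24 → s = 70.0000
seg 5 [273.5°–301.2°] simple-harmonic, h=-15: θ=287.5° here. β=14, B=27.7. -15/2·(1 − cos(π·0.5054)) = -7.6276 → s = 62.3724
radial distance = base radius + s = 20 + 62.3724 = 82.3724

82.3724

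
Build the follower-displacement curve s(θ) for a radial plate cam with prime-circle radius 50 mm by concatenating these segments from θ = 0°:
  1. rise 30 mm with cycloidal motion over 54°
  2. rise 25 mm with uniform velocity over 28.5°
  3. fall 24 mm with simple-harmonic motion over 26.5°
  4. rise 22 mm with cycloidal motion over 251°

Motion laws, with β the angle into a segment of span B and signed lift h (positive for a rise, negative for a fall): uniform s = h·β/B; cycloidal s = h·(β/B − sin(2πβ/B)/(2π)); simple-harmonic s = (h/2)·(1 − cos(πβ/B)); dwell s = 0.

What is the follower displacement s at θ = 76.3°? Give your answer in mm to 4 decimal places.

seg 1 [0°–54°] cycloidal, h=30: full span → s += 30 → s = 30.0000
seg 2 [54°–82.5°] uniform, h=25: θ=76.3° here. β=22.3, B=28.5. 25·22.3/28.5 = 19.5614 → s = 49.5614

49.5614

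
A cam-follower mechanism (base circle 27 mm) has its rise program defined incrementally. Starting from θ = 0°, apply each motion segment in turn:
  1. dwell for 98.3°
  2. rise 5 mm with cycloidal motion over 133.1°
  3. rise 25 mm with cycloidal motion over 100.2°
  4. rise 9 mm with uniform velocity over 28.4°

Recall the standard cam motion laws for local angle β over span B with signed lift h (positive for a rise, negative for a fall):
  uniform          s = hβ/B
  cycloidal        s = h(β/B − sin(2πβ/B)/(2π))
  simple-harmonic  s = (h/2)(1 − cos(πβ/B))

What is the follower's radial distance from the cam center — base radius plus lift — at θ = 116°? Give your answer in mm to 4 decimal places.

seg 1 [0°–98.3°] dwell: s stays 0.0000
seg 2 [98.3°–231.4°] cycloidal, h=5: θ=116° here. β=17.7, B=133.1. 5·(0.1330 − sin(2π·0.1330)/(2π)) = 0.0747 → s = 0.0747
radial distance = base radius + s = 27 + 0.0747 = 27.0747

27.0747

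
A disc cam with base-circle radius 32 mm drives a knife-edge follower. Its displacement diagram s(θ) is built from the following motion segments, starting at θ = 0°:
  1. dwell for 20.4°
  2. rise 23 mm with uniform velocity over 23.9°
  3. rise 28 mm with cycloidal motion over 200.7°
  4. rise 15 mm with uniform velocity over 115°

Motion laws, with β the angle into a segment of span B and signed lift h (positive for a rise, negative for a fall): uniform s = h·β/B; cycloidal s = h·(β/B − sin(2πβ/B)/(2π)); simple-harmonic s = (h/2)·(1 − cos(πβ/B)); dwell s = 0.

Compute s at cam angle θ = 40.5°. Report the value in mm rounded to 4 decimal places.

seg 1 [0°–20.4°] dwell: s stays 0.0000
seg 2 [20.4°–44.3°] uniform, h=23: θ=40.5° here. β=20.1, B=23.9. 23·20.1/23.9 = 19.3431 → s = 19.3431

19.3431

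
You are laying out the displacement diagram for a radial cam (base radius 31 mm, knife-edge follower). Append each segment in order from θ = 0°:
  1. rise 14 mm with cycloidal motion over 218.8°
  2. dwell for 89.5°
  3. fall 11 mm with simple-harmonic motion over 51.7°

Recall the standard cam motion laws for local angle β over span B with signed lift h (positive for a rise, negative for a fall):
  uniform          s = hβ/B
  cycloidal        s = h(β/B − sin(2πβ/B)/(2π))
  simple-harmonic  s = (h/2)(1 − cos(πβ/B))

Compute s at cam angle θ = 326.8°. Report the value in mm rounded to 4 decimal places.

seg 1 [0°–218.8°] cycloidal, h=14: full span → s += 14 → s = 14.0000
seg 2 [218.8°–308.3°] dwell: s stays 14.0000
seg 3 [308.3°–360°] simple-harmonic, h=-11: θ=326.8° here. β=18.5, B=51.7. -11/2·(1 − cos(π·0.3578)) = -3.1244 → s = 10.8756

10.8756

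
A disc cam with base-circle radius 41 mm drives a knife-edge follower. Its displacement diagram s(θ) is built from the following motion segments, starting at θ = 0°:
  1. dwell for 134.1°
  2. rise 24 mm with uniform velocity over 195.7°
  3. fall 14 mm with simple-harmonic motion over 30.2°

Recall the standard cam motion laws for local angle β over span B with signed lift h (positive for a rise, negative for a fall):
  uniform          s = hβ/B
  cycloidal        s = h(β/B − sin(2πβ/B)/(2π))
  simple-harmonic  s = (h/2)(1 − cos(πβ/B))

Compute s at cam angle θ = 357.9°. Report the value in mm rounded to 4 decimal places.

seg 1 [0°–134.1°] dwell: s stays 0.0000
seg 2 [134.1°–329.8°] uniform, h=24: full span → s += 24 → s = 24.0000
seg 3 [329.8°–360°] simple-harmonic, h=-14: θ=357.9° here. β=28.1, B=30.2. -14/2·(1 − cos(π·0.9305)) = -13.8336 → s = 10.1664

10.1664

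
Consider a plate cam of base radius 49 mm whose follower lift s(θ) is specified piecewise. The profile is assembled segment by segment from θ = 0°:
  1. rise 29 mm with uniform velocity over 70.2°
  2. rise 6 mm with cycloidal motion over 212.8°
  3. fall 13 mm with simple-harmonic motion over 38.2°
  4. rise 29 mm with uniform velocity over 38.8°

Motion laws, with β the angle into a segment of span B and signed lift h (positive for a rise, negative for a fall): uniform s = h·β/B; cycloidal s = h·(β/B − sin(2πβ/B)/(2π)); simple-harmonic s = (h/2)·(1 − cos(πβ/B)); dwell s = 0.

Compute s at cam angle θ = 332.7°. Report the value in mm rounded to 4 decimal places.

seg 1 [0°–70.2°] uniform, h=29: full span → s += 29 → s = 29.0000
seg 2 [70.2°–283°] cycloidal, h=6: full span → s += 6 → s = 35.0000
seg 3 [283°–321.2°] simple-harmonic, h=-13: full span → s += -13 → s = 22.0000
seg 4 [321.2°–360°] uniform, h=29: θ=332.7° here. β=11.5, B=38.8. 29·11.5/38.8 = 8.5954 → s = 30.5954

30.5954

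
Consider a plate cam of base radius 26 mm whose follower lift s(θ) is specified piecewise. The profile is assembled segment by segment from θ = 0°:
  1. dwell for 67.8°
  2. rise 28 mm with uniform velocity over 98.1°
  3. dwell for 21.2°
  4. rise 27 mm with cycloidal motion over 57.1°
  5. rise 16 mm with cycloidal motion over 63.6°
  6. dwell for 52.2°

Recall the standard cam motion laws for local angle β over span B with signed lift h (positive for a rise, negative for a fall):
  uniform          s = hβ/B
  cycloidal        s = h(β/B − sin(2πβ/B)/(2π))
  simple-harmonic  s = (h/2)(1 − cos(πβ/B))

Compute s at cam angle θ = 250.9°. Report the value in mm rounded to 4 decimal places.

seg 1 [0°–67.8°] dwell: s stays 0.0000
seg 2 [67.8°–165.9°] uniform, h=28: full span → s += 28 → s = 28.0000
seg 3 [165.9°–187.1°] dwell: s stays 28.0000
seg 4 [187.1°–244.2°] cycloidal, h=27: full span → s += 27 → s = 55.0000
seg 5 [244.2°–307.8°] cycloidal, h=16: θ=250.9° here. β=6.7, B=63.6. 16·(0.1053 − sin(2π·0.1053)/(2π)) = 0.1204 → s = 55.1204

55.1204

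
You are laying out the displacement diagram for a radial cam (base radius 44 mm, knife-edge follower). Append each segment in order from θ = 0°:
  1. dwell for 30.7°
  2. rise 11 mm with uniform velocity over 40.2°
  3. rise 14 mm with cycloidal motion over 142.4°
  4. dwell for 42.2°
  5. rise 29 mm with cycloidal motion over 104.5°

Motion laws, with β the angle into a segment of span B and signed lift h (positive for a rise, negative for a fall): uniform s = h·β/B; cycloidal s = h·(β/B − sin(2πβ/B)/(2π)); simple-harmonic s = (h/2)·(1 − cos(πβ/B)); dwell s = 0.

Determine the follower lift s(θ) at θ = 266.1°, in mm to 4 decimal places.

seg 1 [0°–30.7°] dwell: s stays 0.0000
seg 2 [30.7°–70.9°] uniform, h=11: full span → s += 11 → s = 11.0000
seg 3 [70.9°–213.3°] cycloidal, h=14: full span → s += 14 → s = 25.0000
seg 4 [213.3°–255.5°] dwell: s stays 25.0000
seg 5 [255.5°–360°] cycloidal, h=29: θ=266.1° here. β=10.6, B=104.5. 29·(0.1014 − sin(2π·0.1014)/(2π)) = 0.1951 → s = 25.1951

25.1951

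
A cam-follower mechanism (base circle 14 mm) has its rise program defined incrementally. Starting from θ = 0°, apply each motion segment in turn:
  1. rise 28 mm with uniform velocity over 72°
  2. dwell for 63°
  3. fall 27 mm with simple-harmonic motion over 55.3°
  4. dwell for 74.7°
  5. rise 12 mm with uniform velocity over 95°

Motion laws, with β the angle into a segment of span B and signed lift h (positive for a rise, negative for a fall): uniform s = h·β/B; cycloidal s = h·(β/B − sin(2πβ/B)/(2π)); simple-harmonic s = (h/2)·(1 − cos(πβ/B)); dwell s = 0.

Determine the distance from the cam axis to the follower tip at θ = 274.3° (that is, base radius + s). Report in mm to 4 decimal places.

seg 1 [0°–72°] uniform, h=28: full span → s += 28 → s = 28.0000
seg 2 [72°–135°] dwell: s stays 28.0000
seg 3 [135°–190.3°] simple-harmonic, h=-27: full span → s += -27 → s = 1.0000
seg 4 [190.3°–265°] dwell: s stays 1.0000
seg 5 [265°–360°] uniform, h=12: θ=274.3° here. β=9.3, B=95. 12·9.3/95 = 1.1747 → s = 2.1747
radial distance = base radius + s = 14 + 2.1747 = 16.1747

16.1747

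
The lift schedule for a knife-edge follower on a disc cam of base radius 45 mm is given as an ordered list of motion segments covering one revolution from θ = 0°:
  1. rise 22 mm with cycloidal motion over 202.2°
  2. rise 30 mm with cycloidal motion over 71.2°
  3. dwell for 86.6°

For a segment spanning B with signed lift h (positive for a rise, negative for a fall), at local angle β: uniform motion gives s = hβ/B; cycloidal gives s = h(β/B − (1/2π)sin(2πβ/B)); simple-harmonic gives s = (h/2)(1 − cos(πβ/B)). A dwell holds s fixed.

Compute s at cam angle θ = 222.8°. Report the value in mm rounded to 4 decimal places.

seg 1 [0°–202.2°] cycloidal, h=22: full span → s += 22 → s = 22.0000
seg 2 [202.2°–273.4°] cycloidal, h=30: θ=222.8° here. β=20.6, B=71.2. 30·(0.2893 − sin(2π·0.2893)/(2π)) = 4.0501 → s = 26.0501

26.0501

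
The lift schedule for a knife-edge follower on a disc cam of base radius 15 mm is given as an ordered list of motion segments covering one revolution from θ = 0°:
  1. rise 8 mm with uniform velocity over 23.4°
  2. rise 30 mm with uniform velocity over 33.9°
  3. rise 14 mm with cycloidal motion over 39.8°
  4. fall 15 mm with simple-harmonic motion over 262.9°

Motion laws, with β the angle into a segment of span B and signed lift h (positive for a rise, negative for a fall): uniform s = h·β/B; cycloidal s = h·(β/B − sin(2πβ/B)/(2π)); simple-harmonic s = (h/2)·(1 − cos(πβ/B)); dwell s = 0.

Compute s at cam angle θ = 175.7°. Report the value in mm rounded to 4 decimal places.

seg 1 [0°–23.4°] uniform, h=8: full span → s += 8 → s = 8.0000
seg 2 [23.4°–57.3°] uniform, h=30: full span → s += 30 → s = 38.0000
seg 3 [57.3°–97.1°] cycloidal, h=14: full span → s += 14 → s = 52.0000
seg 4 [97.1°–360°] simple-harmonic, h=-15: θ=175.7° here. β=78.6, B=262.9. -15/2·(1 − cos(π·0.2990)) = -3.0721 → s = 48.9279

48.9279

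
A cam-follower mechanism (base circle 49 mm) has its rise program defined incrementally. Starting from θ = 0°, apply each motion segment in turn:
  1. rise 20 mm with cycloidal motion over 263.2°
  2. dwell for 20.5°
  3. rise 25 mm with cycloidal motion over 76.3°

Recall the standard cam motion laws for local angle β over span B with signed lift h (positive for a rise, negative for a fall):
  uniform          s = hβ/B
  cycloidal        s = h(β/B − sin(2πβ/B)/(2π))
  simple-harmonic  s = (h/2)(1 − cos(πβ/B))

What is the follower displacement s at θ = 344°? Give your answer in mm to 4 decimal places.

seg 1 [0°–263.2°] cycloidal, h=20: full span → s += 20 → s = 20.0000
seg 2 [263.2°–283.7°] dwell: s stays 20.0000
seg 3 [283.7°–360°] cycloidal, h=25: θ=344° here. β=60.3, B=76.3. 25·(0.7903 − sin(2π·0.7903)/(2π)) = 23.6095 → s = 43.6095

43.6095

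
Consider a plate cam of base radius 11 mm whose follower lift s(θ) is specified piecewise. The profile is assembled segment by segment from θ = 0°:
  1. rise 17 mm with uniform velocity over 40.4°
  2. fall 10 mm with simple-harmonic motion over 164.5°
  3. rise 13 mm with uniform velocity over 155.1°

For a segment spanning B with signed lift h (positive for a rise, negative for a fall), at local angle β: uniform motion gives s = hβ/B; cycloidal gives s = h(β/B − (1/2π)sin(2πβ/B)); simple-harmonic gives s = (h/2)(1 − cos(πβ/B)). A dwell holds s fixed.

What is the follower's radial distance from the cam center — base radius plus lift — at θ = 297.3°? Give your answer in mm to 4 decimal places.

seg 1 [0°–40.4°] uniform, h=17: full span → s += 17 → s = 17.0000
seg 2 [40.4°–204.9°] simple-harmonic, h=-10: full span → s += -10 → s = 7.0000
seg 3 [204.9°–360°] uniform, h=13: θ=297.3° here. β=92.4, B=155.1. 13·92.4/155.1 = 7.7447 → s = 14.7447
radial distance = base radius + s = 11 + 14.7447 = 25.7447

25.7447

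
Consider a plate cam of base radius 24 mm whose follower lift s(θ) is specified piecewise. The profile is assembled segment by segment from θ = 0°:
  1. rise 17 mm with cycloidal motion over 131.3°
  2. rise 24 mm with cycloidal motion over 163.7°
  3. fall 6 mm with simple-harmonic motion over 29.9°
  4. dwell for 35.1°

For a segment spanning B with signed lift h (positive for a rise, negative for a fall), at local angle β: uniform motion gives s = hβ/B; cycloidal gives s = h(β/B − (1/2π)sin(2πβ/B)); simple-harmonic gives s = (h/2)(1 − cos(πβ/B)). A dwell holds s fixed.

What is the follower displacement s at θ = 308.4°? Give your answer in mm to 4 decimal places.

seg 1 [0°–131.3°] cycloidal, h=17: full span → s += 17 → s = 17.0000
seg 2 [131.3°–295°] cycloidal, h=24: full span → s += 24 → s = 41.0000
seg 3 [295°–324.9°] simple-harmonic, h=-6: θ=308.4° here. β=13.4, B=29.9. -6/2·(1 − cos(π·0.4482)) = -2.5136 → s = 38.4864

38.4864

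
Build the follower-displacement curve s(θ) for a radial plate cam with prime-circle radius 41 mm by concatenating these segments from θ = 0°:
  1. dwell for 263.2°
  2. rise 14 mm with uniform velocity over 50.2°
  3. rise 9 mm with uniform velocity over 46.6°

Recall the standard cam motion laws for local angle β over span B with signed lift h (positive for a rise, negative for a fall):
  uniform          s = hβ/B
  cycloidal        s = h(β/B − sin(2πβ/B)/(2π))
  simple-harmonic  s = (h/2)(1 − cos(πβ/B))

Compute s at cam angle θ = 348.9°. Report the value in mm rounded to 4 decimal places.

seg 1 [0°–263.2°] dwell: s stays 0.0000
seg 2 [263.2°–313.4°] uniform, h=14: full span → s += 14 → s = 14.0000
seg 3 [313.4°–360°] uniform, h=9: θ=348.9° here. β=35.5, B=46.6. 9·35.5/46.6 = 6.8562 → s = 20.8562

20.8562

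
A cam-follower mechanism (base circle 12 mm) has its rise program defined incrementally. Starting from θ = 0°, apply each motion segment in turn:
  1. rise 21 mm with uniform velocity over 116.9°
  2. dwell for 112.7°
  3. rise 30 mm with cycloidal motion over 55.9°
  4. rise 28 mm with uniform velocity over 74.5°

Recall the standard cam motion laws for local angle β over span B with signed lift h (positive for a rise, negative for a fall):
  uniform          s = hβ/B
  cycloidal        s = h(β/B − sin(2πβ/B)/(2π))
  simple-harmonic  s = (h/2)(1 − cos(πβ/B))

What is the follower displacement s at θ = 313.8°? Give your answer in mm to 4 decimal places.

seg 1 [0°–116.9°] uniform, h=21: full span → s += 21 → s = 21.0000
seg 2 [116.9°–229.6°] dwell: s stays 21.0000
seg 3 [229.6°–285.5°] cycloidal, h=30: full span → s += 30 → s = 51.0000
seg 4 [285.5°–360°] uniform, h=28: θ=313.8° here. β=28.3, B=74.5. 28·28.3/74.5 = 10.6362 → s = 61.6362

61.6362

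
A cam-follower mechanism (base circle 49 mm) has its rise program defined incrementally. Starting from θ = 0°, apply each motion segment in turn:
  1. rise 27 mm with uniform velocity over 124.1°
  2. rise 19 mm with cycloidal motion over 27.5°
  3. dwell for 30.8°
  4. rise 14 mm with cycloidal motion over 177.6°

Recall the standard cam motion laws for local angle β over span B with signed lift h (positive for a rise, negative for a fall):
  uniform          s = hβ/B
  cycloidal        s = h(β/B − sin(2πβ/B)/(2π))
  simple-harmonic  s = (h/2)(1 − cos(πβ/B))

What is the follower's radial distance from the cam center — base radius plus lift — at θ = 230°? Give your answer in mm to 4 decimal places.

seg 1 [0°–124.1°] uniform, h=27: full span → s += 27 → s = 27.0000
seg 2 [124.1°–151.6°] cycloidal, h=19: full span → s += 19 → s = 46.0000
seg 3 [151.6°–182.4°] dwell: s stays 46.0000
seg 4 [182.4°–360°] cycloidal, h=14: θ=230° here. β=47.6, B=177.6. 14·(0.2680 − sin(2π·0.2680)/(2π)) = 1.5383 → s = 47.5383
radial distance = base radius + s = 49 + 47.5383 = 96.5383

96.5383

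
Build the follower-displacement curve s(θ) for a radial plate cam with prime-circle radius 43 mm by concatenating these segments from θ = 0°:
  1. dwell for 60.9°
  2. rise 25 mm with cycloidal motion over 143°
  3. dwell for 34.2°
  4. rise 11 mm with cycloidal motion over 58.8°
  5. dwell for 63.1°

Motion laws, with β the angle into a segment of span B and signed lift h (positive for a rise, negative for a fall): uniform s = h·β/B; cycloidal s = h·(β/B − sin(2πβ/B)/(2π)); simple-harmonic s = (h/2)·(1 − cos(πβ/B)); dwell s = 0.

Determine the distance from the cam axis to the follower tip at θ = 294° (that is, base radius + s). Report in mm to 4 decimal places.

seg 1 [0°–60.9°] dwell: s stays 0.0000
seg 2 [60.9°–203.9°] cycloidal, h=25: full span → s += 25 → s = 25.0000
seg 3 [203.9°–238.1°] dwell: s stays 25.0000
seg 4 [238.1°–296.9°] cycloidal, h=11: θ=294° here. β=55.9, B=58.8. 11·(0.9507 − sin(2π·0.9507)/(2π)) = 10.9914 → s = 35.9914
radial distance = base radius + s = 43 + 35.9914 = 78.9914

78.9914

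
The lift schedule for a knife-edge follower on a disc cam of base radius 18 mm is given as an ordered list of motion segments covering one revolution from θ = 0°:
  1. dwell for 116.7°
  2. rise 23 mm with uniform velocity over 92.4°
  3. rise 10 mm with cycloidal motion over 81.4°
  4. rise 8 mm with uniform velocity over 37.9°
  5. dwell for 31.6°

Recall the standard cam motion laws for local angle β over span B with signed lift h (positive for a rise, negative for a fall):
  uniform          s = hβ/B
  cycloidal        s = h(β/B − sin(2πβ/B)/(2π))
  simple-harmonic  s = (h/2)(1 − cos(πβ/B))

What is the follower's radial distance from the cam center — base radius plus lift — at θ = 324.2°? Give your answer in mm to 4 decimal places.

seg 1 [0°–116.7°] dwell: s stays 0.0000
seg 2 [116.7°–209.1°] uniform, h=23: full span → s += 23 → s = 23.0000
seg 3 [209.1°–290.5°] cycloidal, h=10: full span → s += 10 → s = 33.0000
seg 4 [290.5°–328.4°] uniform, h=8: θ=324.2° here. β=33.7, B=37.9. 8·33.7/37.9 = 7.1135 → s = 40.1135
radial distance = base radius + s = 18 + 40.1135 = 58.1135

58.1135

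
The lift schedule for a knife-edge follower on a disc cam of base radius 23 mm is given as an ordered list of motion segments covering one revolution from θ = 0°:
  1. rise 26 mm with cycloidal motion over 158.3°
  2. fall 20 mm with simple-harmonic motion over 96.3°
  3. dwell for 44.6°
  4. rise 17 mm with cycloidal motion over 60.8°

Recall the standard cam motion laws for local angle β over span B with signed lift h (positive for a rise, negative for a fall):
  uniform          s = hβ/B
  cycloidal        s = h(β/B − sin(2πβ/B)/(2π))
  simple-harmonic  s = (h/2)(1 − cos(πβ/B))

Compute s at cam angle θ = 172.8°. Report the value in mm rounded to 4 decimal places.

seg 1 [0°–158.3°] cycloidal, h=26: full span → s += 26 → s = 26.0000
seg 2 [158.3°–254.6°] simple-harmonic, h=-20: θ=172.8° here. β=14.5, B=96.3. -20/2·(1 − cos(π·0.1506)) = -1.0981 → s = 24.9019

24.9019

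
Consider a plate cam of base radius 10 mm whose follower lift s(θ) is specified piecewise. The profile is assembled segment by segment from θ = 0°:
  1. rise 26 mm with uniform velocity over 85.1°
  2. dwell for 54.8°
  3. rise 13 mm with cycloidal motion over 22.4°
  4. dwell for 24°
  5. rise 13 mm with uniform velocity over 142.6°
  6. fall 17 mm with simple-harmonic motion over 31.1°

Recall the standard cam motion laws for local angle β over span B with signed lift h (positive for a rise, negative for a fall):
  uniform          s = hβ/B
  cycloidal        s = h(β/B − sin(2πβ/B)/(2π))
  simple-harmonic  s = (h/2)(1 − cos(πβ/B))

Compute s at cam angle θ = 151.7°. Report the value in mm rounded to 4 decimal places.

seg 1 [0°–85.1°] uniform, h=26: full span → s += 26 → s = 26.0000
seg 2 [85.1°–139.9°] dwell: s stays 26.0000
seg 3 [139.9°–162.3°] cycloidal, h=13: θ=151.7° here. β=11.8, B=22.4. 13·(0.5268 − sin(2π·0.5268)/(2π)) = 7.1948 → s = 33.1948

33.1948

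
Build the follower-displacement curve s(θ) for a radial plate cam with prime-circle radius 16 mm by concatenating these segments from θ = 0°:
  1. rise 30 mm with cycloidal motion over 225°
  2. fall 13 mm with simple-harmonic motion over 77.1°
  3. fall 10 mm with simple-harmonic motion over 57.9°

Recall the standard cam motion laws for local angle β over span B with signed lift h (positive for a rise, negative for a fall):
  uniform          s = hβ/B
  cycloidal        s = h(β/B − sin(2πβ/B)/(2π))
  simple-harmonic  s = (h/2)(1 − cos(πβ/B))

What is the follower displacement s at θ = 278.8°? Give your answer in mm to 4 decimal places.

seg 1 [0°–225°] cycloidal, h=30: full span → s += 30 → s = 30.0000
seg 2 [225°–302.1°] simple-harmonic, h=-13: θ=278.8° here. β=53.8, B=77.1. -13/2·(1 − cos(π·0.6978)) = -10.2841 → s = 19.7159

19.7159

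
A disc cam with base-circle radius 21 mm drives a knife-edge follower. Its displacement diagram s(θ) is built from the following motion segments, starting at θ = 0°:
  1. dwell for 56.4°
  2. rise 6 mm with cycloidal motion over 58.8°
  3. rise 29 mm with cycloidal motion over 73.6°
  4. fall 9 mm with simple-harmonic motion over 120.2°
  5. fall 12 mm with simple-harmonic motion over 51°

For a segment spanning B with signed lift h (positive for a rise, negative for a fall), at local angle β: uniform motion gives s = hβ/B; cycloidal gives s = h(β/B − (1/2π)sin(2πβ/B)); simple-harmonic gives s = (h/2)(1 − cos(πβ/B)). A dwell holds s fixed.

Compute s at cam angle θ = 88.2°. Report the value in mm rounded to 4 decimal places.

seg 1 [0°–56.4°] dwell: s stays 0.0000
seg 2 [56.4°–115.2°] cycloidal, h=6: θ=88.2° here. β=31.8, B=58.8. 6·(0.5408 − sin(2π·0.5408)/(2π)) = 3.4871 → s = 3.4871

3.4871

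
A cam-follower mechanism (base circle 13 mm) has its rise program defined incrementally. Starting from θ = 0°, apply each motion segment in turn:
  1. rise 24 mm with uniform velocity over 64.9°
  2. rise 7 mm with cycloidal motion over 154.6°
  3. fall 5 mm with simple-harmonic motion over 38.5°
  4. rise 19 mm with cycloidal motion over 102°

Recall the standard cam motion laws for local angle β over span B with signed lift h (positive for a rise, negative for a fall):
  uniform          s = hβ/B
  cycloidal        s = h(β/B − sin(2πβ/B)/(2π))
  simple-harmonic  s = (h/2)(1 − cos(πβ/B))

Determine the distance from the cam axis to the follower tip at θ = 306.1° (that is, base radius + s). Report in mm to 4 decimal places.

seg 1 [0°–64.9°] uniform, h=24: full span → s += 24 → s = 24.0000
seg 2 [64.9°–219.5°] cycloidal, h=7: full span → s += 7 → s = 31.0000
seg 3 [219.5°–258°] simple-harmonic, h=-5: full span → s += -5 → s = 26.0000
seg 4 [258°–360°] cycloidal, h=19: θ=306.1° here. β=48.1, B=102. 19·(0.4716 − sin(2π·0.4716)/(2π)) = 8.4225 → s = 34.4225
radial distance = base radius + s = 13 + 34.4225 = 47.4225

47.4225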